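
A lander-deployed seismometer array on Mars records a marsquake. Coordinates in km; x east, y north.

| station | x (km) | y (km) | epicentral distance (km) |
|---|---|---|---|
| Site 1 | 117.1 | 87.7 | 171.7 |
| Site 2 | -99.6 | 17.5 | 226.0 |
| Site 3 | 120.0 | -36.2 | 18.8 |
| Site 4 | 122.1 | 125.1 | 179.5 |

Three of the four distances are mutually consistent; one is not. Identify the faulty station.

Solve using three stations at a time. Using Site 2, Site 3, Site 4 (subtract circle equations pairwise → linear system) gives (x, y) ≈ (114.7, -54.2).
Distances from that point to each station vs reported:
  Site 1: calculated 142.0 vs reported 171.7 → residual 29.7 km
  Site 2: calculated 226.0 vs reported 226.0 → residual 0.0 km
  Site 3: calculated 18.8 vs reported 18.8 → residual 0.0 km
  Site 4: calculated 179.5 vs reported 179.5 → residual 0.0 km
Site 2, Site 3, Site 4 are mutually consistent (residuals ≈ 0); Site 1 is off by 29.7 km.

Site 1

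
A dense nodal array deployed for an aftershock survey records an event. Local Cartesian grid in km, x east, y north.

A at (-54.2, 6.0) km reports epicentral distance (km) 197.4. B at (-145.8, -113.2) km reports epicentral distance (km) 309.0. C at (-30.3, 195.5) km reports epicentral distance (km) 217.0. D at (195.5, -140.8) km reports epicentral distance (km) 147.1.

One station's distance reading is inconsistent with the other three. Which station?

C

Solve using three stations at a time. Using A, B, D (subtract circle equations pairwise → linear system) gives (x, y) ≈ (143.0, -3.3).
Distances from that point to each station vs reported:
  A: calculated 197.5 vs reported 197.4 → residual 0.1 km
  B: calculated 309.0 vs reported 309.0 → residual 0.0 km
  C: calculated 263.8 vs reported 217.0 → residual 46.8 km
  D: calculated 147.2 vs reported 147.1 → residual 0.1 km
A, B, D are mutually consistent (residuals ≈ 0); C is off by 46.8 km.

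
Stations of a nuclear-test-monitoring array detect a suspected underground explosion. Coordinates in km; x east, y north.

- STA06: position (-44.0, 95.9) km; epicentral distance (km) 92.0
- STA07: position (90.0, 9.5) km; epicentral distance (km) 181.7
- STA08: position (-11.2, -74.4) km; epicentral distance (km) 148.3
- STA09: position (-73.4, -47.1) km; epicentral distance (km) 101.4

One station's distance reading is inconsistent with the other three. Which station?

STA06

Solve using three stations at a time. Using STA07, STA08, STA09 (subtract circle equations pairwise → linear system) gives (x, y) ≈ (-86.3, 53.5).
Distances from that point to each station vs reported:
  STA06: calculated 59.9 vs reported 92.0 → residual 32.1 km
  STA07: calculated 181.7 vs reported 181.7 → residual 0.0 km
  STA08: calculated 148.3 vs reported 148.3 → residual 0.0 km
  STA09: calculated 101.4 vs reported 101.4 → residual 0.0 km
STA07, STA08, STA09 are mutually consistent (residuals ≈ 0); STA06 is off by 32.1 km.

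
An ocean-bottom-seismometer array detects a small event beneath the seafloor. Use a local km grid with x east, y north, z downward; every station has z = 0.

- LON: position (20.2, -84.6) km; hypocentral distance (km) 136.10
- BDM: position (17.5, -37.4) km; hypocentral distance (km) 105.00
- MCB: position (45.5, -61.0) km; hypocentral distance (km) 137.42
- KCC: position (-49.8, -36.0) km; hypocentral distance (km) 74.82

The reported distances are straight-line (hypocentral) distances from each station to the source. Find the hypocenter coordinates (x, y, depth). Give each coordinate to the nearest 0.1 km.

(-55.4, 14.2, 55.2)

Each station gives a sphere (x−x_i)² + (y−y_i)² + z² = d_i² (stations at z=0).
Subtracting the LON sphere from BDM and MCB: z² cancels, leaving linear equations in x and y:
-5.4 x + 94.4 y = 1638.02
50.6 x + 47.2 y = -2135.00
Solving: x ≈ -55.422, y ≈ 14.182 km (keep extra digits for the depth step; rounded: -55.4, 14.2).
Then from the LON sphere: z² = 136.10² − (x − 20.2)² − (y + 84.6)² with x = -55.422, y = 14.182, so z ≈ 55.196 ≈ 55.2 km.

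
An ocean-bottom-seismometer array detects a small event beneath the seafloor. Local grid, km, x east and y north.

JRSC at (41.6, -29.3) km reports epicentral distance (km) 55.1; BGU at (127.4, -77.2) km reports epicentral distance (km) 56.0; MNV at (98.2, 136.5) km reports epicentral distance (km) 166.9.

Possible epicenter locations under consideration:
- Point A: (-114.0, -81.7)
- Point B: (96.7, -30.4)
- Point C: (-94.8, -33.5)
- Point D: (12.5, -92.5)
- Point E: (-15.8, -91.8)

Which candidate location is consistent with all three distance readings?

For each candidate, compare |candidate − station| to the reported distance:
Point A: residuals JRSC 109.1, BGU 185.4, MNV 137.5 → max 185.4 km
Point B: residuals JRSC 0.0, BGU 0.0, MNV 0.0 → max 0.0 km
Point C: residuals JRSC 81.4, BGU 170.5, MNV 90.3 → max 170.5 km
Point D: residuals JRSC 14.5, BGU 59.9, MNV 77.6 → max 77.6 km
Point E: residuals JRSC 29.8, BGU 87.9, MNV 88.3 → max 88.3 km
Only Point B has all residuals ≈ 0.

Point B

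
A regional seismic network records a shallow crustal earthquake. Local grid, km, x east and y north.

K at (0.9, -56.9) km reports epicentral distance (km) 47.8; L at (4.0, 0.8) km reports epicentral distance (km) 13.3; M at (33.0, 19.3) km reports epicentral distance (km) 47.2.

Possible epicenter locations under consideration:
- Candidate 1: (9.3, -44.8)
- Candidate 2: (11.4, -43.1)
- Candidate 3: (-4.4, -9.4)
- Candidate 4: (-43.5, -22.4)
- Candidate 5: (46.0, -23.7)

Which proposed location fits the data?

For each candidate, compare |candidate − station| to the reported distance:
Candidate 1: residuals K 33.1, L 32.6, M 21.1 → max 33.1 km
Candidate 2: residuals K 30.5, L 31.2, M 18.8 → max 31.2 km
Candidate 3: residuals K 0.0, L 0.1, M 0.1 → max 0.1 km
Candidate 4: residuals K 8.4, L 39.6, M 39.9 → max 39.9 km
Candidate 5: residuals K 8.2, L 35.3, M 2.3 → max 35.3 km
Only Candidate 3 has all residuals ≈ 0.

Candidate 3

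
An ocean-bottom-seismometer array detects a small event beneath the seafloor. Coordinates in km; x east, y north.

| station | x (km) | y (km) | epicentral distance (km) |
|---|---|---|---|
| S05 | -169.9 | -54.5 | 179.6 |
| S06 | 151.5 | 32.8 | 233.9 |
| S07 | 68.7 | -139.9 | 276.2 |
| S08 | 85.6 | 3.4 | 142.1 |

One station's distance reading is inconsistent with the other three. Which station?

Solve using three stations at a time. Using S05, S06, S07 (subtract circle equations pairwise → linear system) gives (x, y) ≈ (-73.4, 96.9).
Distances from that point to each station vs reported:
  S05: calculated 179.5 vs reported 179.6 → residual 0.1 km
  S06: calculated 233.9 vs reported 233.9 → residual 0.0 km
  S07: calculated 276.2 vs reported 276.2 → residual 0.0 km
  S08: calculated 184.4 vs reported 142.1 → residual 42.3 km
S05, S06, S07 are mutually consistent (residuals ≈ 0); S08 is off by 42.3 km.

S08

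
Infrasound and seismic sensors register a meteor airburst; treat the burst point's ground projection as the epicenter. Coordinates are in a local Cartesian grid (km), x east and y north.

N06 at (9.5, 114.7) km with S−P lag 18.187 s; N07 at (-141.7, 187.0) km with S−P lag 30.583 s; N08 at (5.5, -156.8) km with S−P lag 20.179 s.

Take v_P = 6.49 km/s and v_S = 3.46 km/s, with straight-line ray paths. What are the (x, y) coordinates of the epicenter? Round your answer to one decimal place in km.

Distance from S−P lag: d = Δt · v_P v_S / (v_P − v_S) = Δt · (6.49·3.46)/(6.49−3.46) ≈ 7.4110·Δt.
So d_N06 = 134.78, d_N07 = 226.65, d_N08 = 149.55 km.
Circle about each station: (x − 9.5)² + (y − 114.7)² = 134.78²; (x + 141.7)² + (y − 187.0)² = 226.65²; (x − 5.5)² + (y + 156.8)² = 149.55².
Subtracting pairs of circle equations eliminates x²+y² and gives linear equations (the radical axes):
-302.4 x + 144.6 y = 8596.98
-8.0 x − 543.0 y = 7170.60
Solving the 2×2 system: x ≈ -34.5, y ≈ -12.7 km.

x ≈ -34.5 km, y ≈ -12.7 km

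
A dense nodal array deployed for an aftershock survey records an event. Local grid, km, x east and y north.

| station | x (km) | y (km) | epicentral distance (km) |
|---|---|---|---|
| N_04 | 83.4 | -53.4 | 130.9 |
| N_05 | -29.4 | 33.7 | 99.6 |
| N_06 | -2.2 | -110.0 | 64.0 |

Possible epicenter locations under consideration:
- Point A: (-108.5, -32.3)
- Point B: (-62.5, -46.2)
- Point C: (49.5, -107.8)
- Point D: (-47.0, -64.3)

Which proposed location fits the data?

Point D

For each candidate, compare |candidate − station| to the reported distance:
Point A: residuals N_04 62.2, N_05 3.4, N_06 67.7 → max 67.7 km
Point B: residuals N_04 15.2, N_05 13.1, N_06 23.8 → max 23.8 km
Point C: residuals N_04 66.8, N_05 62.4, N_06 12.3 → max 66.8 km
Point D: residuals N_04 0.0, N_05 0.0, N_06 0.0 → max 0.0 km
Only Point D has all residuals ≈ 0.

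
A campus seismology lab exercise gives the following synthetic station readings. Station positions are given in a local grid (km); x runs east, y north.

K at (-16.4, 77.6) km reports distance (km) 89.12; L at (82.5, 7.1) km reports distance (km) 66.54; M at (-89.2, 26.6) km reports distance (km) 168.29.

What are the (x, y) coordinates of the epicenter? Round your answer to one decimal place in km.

72.6 km east, 72.9 km north

Circle about each station: (x + 16.4)² + (y − 77.6)² = 89.12²; (x − 82.5)² + (y − 7.1)² = 66.54²; (x + 89.2)² + (y − 26.6)² = 168.29².
Subtracting the K equation from the L and M equations removes the quadratic terms:
197.8 x − 141.0 y = 4080.74
-145.6 x − 102.0 y = -18005.67
Solving the 2×2 system: x ≈ 72.6, y ≈ 72.9 km.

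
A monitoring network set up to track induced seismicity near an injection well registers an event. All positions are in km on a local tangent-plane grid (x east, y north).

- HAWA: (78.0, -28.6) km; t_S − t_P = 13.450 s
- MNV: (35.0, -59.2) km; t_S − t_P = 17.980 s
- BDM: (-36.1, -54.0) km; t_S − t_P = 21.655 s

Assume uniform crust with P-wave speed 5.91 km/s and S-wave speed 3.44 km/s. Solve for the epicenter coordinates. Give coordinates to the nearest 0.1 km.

(79.0, 82.1)

Distance from S−P lag: d = Δt · v_P v_S / (v_P − v_S) = Δt · (5.91·3.44)/(5.91−3.44) ≈ 8.2309·Δt.
So d_HAWA = 110.71, d_MNV = 147.99, d_BDM = 178.24 km.
Circle about each station: (x − 78.0)² + (y + 28.6)² = 110.71²; (x − 35.0)² + (y + 59.2)² = 147.99²; (x + 36.1)² + (y + 54.0)² = 178.24².
Subtracting the HAWA equation from the MNV and BDM equations removes the quadratic terms:
-86.0 x − 61.2 y = -11816.66
-228.2 x − 50.8 y = -22195.54
Solving the 2×2 system: x ≈ 79.0, y ≈ 82.1 km.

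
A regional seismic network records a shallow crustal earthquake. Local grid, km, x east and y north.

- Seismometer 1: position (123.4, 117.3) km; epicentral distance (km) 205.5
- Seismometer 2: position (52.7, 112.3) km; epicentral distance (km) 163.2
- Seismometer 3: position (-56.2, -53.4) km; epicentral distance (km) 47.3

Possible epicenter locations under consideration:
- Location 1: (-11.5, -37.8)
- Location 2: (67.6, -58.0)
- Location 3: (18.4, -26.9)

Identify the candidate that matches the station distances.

For each candidate, compare |candidate − station| to the reported distance:
Location 1: residuals Seismometer 1 0.1, Seismometer 2 0.1, Seismometer 3 0.0 → max 0.1 km
Location 2: residuals Seismometer 1 21.5, Seismometer 2 7.8, Seismometer 3 76.6 → max 76.6 km
Location 3: residuals Seismometer 1 27.1, Seismometer 2 19.8, Seismometer 3 31.9 → max 31.9 km
Only Location 1 has all residuals ≈ 0.

Location 1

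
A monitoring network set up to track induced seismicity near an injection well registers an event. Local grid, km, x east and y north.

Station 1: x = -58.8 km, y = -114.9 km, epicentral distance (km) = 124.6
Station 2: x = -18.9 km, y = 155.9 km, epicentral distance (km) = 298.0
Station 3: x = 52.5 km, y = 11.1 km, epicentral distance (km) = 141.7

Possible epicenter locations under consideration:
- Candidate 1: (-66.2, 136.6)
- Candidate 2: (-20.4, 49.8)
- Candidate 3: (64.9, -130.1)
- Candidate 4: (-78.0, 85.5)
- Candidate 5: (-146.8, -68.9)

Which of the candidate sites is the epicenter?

For each candidate, compare |candidate − station| to the reported distance:
Candidate 1: residuals Station 1 127.0, Station 2 246.9, Station 3 31.0 → max 246.9 km
Candidate 2: residuals Station 1 44.5, Station 2 191.9, Station 3 59.2 → max 191.9 km
Candidate 3: residuals Station 1 0.0, Station 2 0.0, Station 3 0.0 → max 0.0 km
Candidate 4: residuals Station 1 76.7, Station 2 206.1, Station 3 8.5 → max 206.1 km
Candidate 5: residuals Station 1 25.3, Station 2 39.4, Station 3 73.1 → max 73.1 km
Only Candidate 3 has all residuals ≈ 0.

Candidate 3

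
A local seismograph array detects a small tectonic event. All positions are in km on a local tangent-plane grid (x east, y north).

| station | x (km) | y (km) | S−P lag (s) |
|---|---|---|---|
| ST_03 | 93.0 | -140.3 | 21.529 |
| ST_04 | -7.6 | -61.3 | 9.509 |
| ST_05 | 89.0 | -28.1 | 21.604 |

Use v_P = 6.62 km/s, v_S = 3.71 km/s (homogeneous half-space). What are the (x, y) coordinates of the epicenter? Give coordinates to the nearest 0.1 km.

Distance from S−P lag: d = Δt · v_P v_S / (v_P − v_S) = Δt · (6.62·3.71)/(6.62−3.71) ≈ 8.4399·Δt.
So d_ST_03 = 181.70, d_ST_04 = 80.26, d_ST_05 = 182.34 km.
Circle about each station: (x − 93.0)² + (y + 140.3)² = 181.70²; (x + 7.6)² + (y + 61.3)² = 80.26²; (x − 89.0)² + (y + 28.1)² = 182.34².
Subtracting pairs of circle equations eliminates x²+y² and gives linear equations (the radical axes):
-201.2 x + 158.0 y = 2055.58
-8.0 x + 224.4 y = -19855.47
Solving the 2×2 system: x ≈ -82.0, y ≈ -91.4 km.

x ≈ -82.0 km, y ≈ -91.4 km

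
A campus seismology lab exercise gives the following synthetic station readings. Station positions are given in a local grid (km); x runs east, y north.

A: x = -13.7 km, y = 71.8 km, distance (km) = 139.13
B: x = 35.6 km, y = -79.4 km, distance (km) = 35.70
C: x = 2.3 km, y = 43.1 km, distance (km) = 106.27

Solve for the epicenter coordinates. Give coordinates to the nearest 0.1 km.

Circle about each station: (x + 13.7)² + (y − 71.8)² = 139.13²; (x − 35.6)² + (y + 79.4)² = 35.70²; (x − 2.3)² + (y − 43.1)² = 106.27².
Subtracting pairs of circle equations eliminates x²+y² and gives linear equations (the radical axes):
98.6 x − 302.4 y = 20311.46
32.0 x − 57.4 y = 4583.81
Solving the 2×2 system: x ≈ 54.8, y ≈ -49.3 km.
Check against A (with the unrounded x, y): √((x + 13.7)²+(y − 71.8)²) = 139.14 ≈ 139.13 km. ✓

x ≈ 54.8 km, y ≈ -49.3 km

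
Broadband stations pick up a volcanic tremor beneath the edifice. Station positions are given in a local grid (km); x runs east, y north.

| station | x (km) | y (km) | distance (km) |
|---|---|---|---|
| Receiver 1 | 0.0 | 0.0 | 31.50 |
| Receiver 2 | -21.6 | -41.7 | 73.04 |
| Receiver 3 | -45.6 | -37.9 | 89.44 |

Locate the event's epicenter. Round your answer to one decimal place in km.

Circle about each station: x² + y² = 31.50²; (x + 21.6)² + (y + 41.7)² = 73.04²; (x + 45.6)² + (y + 37.9)² = 89.44².
Subtracting the Receiver 1 equation from the Receiver 2 and Receiver 3 equations removes the quadratic terms:
-43.2 x − 83.4 y = -2137.14
-91.2 x − 75.8 y = -3491.49
Solving the 2×2 system: x ≈ 29.8, y ≈ 10.2 km.

(29.8, 10.2)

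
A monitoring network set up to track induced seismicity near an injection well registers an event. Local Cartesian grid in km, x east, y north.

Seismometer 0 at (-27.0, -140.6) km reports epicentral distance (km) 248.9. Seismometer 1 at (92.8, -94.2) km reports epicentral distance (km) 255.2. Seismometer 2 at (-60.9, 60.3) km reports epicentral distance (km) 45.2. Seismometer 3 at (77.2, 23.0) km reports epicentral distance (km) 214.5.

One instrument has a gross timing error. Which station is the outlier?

Solve using three stations at a time. Using Seismometer 0, Seismometer 1, Seismometer 2 (subtract circle equations pairwise → linear system) gives (x, y) ≈ (-66.5, 105.1).
Distances from that point to each station vs reported:
  Seismometer 0: calculated 248.9 vs reported 248.9 → residual 0.0 km
  Seismometer 1: calculated 255.2 vs reported 255.2 → residual 0.0 km
  Seismometer 2: calculated 45.2 vs reported 45.2 → residual 0.0 km
  Seismometer 3: calculated 165.6 vs reported 214.5 → residual 48.9 km
Seismometer 0, Seismometer 1, Seismometer 2 are mutually consistent (residuals ≈ 0); Seismometer 3 is off by 48.9 km.

Seismometer 3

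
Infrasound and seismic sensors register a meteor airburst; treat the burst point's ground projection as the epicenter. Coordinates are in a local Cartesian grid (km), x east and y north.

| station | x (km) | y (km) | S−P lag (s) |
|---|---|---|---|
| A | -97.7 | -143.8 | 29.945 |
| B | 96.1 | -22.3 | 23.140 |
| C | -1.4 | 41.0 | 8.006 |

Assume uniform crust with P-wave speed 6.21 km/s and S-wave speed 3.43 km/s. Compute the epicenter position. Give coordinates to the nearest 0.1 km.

(-48.5, 80.3)

Distance from S−P lag: d = Δt · v_P v_S / (v_P − v_S) = Δt · (6.21·3.43)/(6.21−3.43) ≈ 7.6620·Δt.
So d_A = 229.44, d_B = 177.30, d_C = 61.34 km.
Circle about each station: (x + 97.7)² + (y + 143.8)² = 229.44²; (x − 96.1)² + (y + 22.3)² = 177.30²; (x + 1.4)² + (y − 41.0)² = 61.34².
Subtracting pairs of circle equations eliminates x²+y² and gives linear equations (the radical axes):
387.6 x + 243.0 y = 716.19
192.6 x + 369.6 y = 20339.35
Solving the 2×2 system: x ≈ -48.5, y ≈ 80.3 km.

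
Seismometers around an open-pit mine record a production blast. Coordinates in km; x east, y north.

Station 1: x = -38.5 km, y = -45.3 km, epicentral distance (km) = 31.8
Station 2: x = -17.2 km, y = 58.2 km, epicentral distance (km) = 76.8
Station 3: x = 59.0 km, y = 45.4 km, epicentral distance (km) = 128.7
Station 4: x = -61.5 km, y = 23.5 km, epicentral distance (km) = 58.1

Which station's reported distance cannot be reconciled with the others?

Station 3

Solve using three stations at a time. Using Station 1, Station 2, Station 4 (subtract circle equations pairwise → linear system) gives (x, y) ≈ (-21.3, -18.5).
Distances from that point to each station vs reported:
  Station 1: calculated 31.8 vs reported 31.8 → residual 0.0 km
  Station 2: calculated 76.8 vs reported 76.8 → residual 0.0 km
  Station 3: calculated 102.6 vs reported 128.7 → residual 26.1 km
  Station 4: calculated 58.1 vs reported 58.1 → residual 0.0 km
Station 1, Station 2, Station 4 are mutually consistent (residuals ≈ 0); Station 3 is off by 26.1 km.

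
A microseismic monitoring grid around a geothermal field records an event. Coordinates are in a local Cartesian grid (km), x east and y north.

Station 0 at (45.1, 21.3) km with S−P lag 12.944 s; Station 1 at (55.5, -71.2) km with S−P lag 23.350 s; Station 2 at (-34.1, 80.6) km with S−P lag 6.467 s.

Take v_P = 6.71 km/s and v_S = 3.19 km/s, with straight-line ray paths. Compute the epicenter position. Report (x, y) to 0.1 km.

-31.0 km east, 41.4 km north

Distance from S−P lag: d = Δt · v_P v_S / (v_P − v_S) = Δt · (6.71·3.19)/(6.71−3.19) ≈ 6.0809·Δt.
So d_Station 0 = 78.71, d_Station 1 = 141.99, d_Station 2 = 39.33 km.
Circle about each station: (x − 45.1)² + (y − 21.3)² = 78.71²; (x − 55.5)² + (y + 71.2)² = 141.99²; (x + 34.1)² + (y − 80.6)² = 39.33².
Subtracting pairs of circle equations eliminates x²+y² and gives linear equations (the radical axes):
20.8 x − 185.0 y = -8303.91
-158.4 x + 118.6 y = 9819.89
Solving the 2×2 system: x ≈ -31.0, y ≈ 41.4 km.
Check against Station 0 (with the unrounded x, y): √((x − 45.1)²+(y − 21.3)²) = 78.71 ≈ 78.71 km. ✓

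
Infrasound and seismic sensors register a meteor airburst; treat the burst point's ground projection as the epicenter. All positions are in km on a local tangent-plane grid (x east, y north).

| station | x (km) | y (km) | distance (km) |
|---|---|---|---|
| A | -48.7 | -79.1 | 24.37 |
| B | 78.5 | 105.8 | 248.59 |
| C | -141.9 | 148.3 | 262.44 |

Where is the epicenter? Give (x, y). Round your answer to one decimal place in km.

-59.6 km east, -100.9 km north

Circle about each station: (x + 48.7)² + (y + 79.1)² = 24.37²; (x − 78.5)² + (y − 105.8)² = 248.59²; (x + 141.9)² + (y − 148.3)² = 262.44².
Subtracting pairs of circle equations eliminates x²+y² and gives linear equations (the radical axes):
254.4 x + 369.8 y = -52475.70
-186.4 x + 454.8 y = -34780.86
Solving the 2×2 system: x ≈ -59.6, y ≈ -100.9 km.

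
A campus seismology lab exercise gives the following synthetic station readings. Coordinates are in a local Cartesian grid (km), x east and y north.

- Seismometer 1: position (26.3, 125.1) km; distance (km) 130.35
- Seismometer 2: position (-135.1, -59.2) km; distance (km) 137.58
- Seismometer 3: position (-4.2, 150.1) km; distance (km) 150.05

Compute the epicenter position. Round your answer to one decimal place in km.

Circle about each station: (x − 26.3)² + (y − 125.1)² = 130.35²; (x + 135.1)² + (y + 59.2)² = 137.58²; (x + 4.2)² + (y − 150.1)² = 150.05².
Subtracting the Seismometer 1 equation from the Seismometer 2 and Seismometer 3 equations removes the quadratic terms:
-322.8 x − 368.6 y = 3477.82
-61.0 x + 50.0 y = 682.07
Solving the 2×2 system: x ≈ -11.0, y ≈ 0.2 km.

(-11.0, 0.2)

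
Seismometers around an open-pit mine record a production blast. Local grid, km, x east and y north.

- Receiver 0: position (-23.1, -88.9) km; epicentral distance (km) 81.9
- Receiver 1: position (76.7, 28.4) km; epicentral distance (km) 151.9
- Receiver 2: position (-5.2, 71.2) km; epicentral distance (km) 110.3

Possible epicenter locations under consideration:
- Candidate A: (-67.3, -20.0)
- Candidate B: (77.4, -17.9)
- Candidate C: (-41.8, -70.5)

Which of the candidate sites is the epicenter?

Candidate A

For each candidate, compare |candidate − station| to the reported distance:
Candidate A: residuals Receiver 0 0.0, Receiver 1 0.0, Receiver 2 0.0 → max 0.0 km
Candidate B: residuals Receiver 0 41.1, Receiver 1 105.6, Receiver 2 11.2 → max 105.6 km
Candidate C: residuals Receiver 0 55.7, Receiver 1 2.4, Receiver 2 36.1 → max 55.7 km
Only Candidate A has all residuals ≈ 0.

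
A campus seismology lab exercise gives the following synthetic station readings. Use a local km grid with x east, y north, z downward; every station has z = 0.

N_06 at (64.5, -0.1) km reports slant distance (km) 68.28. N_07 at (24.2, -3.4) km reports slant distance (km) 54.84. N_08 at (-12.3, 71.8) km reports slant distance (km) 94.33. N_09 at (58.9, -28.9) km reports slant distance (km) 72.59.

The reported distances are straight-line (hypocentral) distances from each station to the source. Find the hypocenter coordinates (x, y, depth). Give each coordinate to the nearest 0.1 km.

Each station gives a sphere (x−x_i)² + (y−y_i)² + z² = d_i² (stations at z=0).
Subtracting the N_06 sphere from N_07 and N_08: z² cancels, leaving linear equations in x and y:
-80.6 x − 6.6 y = -1908.33
-153.6 x + 143.8 y = -3089.72
Solving: x ≈ 23.390, y ≈ 3.498 km (keep extra digits for the depth step; rounded: 23.4, 3.5).
Then from the N_06 sphere: z² = 68.28² − (x − 64.5)² − (y + 0.1)² with x = 23.390, y = 3.498, so z ≈ 54.398 ≈ 54.4 km.
Check against N_09 (with the unrounded solution): distance 72.59 ≈ 72.59 km. ✓

(23.4, 3.5, 54.4)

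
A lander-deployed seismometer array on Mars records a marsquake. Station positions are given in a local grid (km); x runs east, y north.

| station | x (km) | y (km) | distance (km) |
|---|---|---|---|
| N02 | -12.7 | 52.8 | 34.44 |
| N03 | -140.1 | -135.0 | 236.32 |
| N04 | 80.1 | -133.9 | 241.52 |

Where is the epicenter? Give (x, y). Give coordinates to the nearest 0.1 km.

Circle about each station: (x + 12.7)² + (y − 52.8)² = 34.44²; (x + 140.1)² + (y + 135.0)² = 236.32²; (x − 80.1)² + (y + 133.9)² = 241.52².
Subtracting the N02 equation from the N03 and N04 equations removes the quadratic terms:
-254.8 x − 375.6 y = -19757.15
185.6 x − 373.4 y = -35749.71
Solving the 2×2 system: x ≈ -36.7, y ≈ 77.5 km.
Check against N02 (with the unrounded x, y): √((x + 12.7)²+(y − 52.8)²) = 34.44 ≈ 34.44 km. ✓

x ≈ -36.7 km, y ≈ 77.5 km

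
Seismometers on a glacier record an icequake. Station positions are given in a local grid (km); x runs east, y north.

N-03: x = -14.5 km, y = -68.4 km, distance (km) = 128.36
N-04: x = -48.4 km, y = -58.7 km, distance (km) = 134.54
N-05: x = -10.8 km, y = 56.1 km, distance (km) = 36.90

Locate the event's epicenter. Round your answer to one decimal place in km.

(26.0, 53.4)

Circle about each station: (x + 14.5)² + (y + 68.4)² = 128.36²; (x + 48.4)² + (y + 58.7)² = 134.54²; (x + 10.8)² + (y − 56.1)² = 36.90².
Subtracting the N-03 equation from the N-04 and N-05 equations removes the quadratic terms:
-67.8 x + 19.4 y = -725.28
7.4 x + 249.0 y = 13489.72
Solving the 2×2 system: x ≈ 26.0, y ≈ 53.4 km.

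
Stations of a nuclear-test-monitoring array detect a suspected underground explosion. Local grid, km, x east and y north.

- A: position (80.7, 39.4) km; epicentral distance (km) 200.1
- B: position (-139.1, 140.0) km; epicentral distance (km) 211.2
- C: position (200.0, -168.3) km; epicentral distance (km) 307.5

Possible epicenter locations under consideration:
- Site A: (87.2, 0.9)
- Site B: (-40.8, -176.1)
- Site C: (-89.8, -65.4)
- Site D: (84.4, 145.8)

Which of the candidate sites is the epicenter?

Site C

For each candidate, compare |candidate − station| to the reported distance:
Site A: residuals A 161.1, B 54.4, C 104.1 → max 161.1 km
Site B: residuals A 47.3, B 119.8, C 66.6 → max 119.8 km
Site C: residuals A 0.0, B 0.0, C 0.0 → max 0.0 km
Site D: residuals A 93.6, B 12.4, C 27.2 → max 93.6 km
Only Site C has all residuals ≈ 0.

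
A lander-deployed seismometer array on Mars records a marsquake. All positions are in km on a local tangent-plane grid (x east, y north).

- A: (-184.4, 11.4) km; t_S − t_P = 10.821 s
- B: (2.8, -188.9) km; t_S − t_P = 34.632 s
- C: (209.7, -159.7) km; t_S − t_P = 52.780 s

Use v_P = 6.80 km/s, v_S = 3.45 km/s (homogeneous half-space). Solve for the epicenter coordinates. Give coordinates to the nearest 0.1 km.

x ≈ -110.0 km, y ≈ 25.8 km

Distance from S−P lag: d = Δt · v_P v_S / (v_P − v_S) = Δt · (6.80·3.45)/(6.80−3.45) ≈ 7.0030·Δt.
So d_A = 75.78, d_B = 242.53, d_C = 369.62 km.
Circle about each station: (x + 184.4)² + (y − 11.4)² = 75.78²; (x − 2.8)² + (y + 188.9)² = 242.53²; (x − 209.7)² + (y + 159.7)² = 369.62².
Subtracting pairs of circle equations eliminates x²+y² and gives linear equations (the radical axes):
374.4 x − 400.6 y = -51520.46
788.2 x − 342.2 y = -95531.48
Solving the 2×2 system: x ≈ -110.0, y ≈ 25.8 km.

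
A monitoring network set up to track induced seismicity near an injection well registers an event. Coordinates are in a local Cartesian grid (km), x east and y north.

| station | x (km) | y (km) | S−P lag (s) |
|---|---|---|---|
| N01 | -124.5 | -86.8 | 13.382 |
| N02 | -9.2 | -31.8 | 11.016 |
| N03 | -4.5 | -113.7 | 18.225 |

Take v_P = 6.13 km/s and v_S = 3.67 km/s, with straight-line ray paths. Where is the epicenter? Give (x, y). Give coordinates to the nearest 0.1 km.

x ≈ -88.6 km, y ≈ 30.2 km

Distance from S−P lag: d = Δt · v_P v_S / (v_P − v_S) = Δt · (6.13·3.67)/(6.13−3.67) ≈ 9.1452·Δt.
So d_N01 = 122.38, d_N02 = 100.74, d_N03 = 166.67 km.
Circle about each station: (x + 124.5)² + (y + 86.8)² = 122.38²; (x + 9.2)² + (y + 31.8)² = 100.74²; (x + 4.5)² + (y + 113.7)² = 166.67².
Subtracting the N01 equation from the N02 and N03 equations removes the quadratic terms:
230.6 x + 110.0 y = -17110.29
240.0 x − 53.8 y = -22888.57
Solving the 2×2 system: x ≈ -88.6, y ≈ 30.2 km.
Check against N01 (with the unrounded x, y): √((x + 124.5)²+(y + 86.8)²) = 122.38 ≈ 122.38 km. ✓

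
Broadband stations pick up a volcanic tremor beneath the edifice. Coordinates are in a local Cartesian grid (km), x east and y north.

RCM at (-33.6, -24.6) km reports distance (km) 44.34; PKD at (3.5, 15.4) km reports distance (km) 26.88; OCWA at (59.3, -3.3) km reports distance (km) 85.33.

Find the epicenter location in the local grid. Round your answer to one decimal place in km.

(-23.2, 18.5)

Circle about each station: (x + 33.6)² + (y + 24.6)² = 44.34²; (x − 3.5)² + (y − 15.4)² = 26.88²; (x − 59.3)² + (y + 3.3)² = 85.33².
Subtracting pairs of circle equations eliminates x²+y² and gives linear equations (the radical axes):
74.2 x + 80.0 y = -241.21
185.8 x + 42.6 y = -3521.91
Solving the 2×2 system: x ≈ -23.2, y ≈ 18.5 km.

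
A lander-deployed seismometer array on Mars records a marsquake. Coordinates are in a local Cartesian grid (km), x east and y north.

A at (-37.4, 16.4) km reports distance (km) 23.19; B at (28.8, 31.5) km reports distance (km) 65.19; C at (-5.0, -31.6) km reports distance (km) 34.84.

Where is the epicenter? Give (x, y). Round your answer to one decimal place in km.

Circle about each station: (x + 37.4)² + (y − 16.4)² = 23.19²; (x − 28.8)² + (y − 31.5)² = 65.19²; (x + 5.0)² + (y + 31.6)² = 34.84².
Subtracting the A equation from the B and C equations removes the quadratic terms:
132.4 x + 30.2 y = -3557.99
64.8 x − 96.0 y = -1320.21
Solving the 2×2 system: x ≈ -26.0, y ≈ -3.8 km.

(-26.0, -3.8)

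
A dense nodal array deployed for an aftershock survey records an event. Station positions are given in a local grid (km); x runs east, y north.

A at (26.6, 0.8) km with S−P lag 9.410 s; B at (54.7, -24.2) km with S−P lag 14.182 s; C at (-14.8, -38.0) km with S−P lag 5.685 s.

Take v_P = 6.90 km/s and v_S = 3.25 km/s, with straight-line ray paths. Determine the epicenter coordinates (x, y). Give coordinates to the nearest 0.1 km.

Distance from S−P lag: d = Δt · v_P v_S / (v_P − v_S) = Δt · (6.90·3.25)/(6.90−3.25) ≈ 6.1438·Δt.
So d_A = 57.81, d_B = 87.13, d_C = 34.93 km.
Circle about each station: (x − 26.6)² + (y − 0.8)² = 57.81²; (x − 54.7)² + (y + 24.2)² = 87.13²; (x + 14.8)² + (y + 38.0)² = 34.93².
Subtracting the A equation from the B and C equations removes the quadratic terms:
56.2 x − 50.0 y = -1380.11
-82.8 x − 77.6 y = 3076.73
Solving the 2×2 system: x ≈ -30.7, y ≈ -6.9 km.

x ≈ -30.7 km, y ≈ -6.9 km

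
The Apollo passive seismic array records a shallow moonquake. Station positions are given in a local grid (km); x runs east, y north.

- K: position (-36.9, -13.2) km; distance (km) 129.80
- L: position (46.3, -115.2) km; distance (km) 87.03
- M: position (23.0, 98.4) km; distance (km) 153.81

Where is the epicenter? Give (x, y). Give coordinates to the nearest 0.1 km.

(90.1, -40.0)

Circle about each station: (x + 36.9)² + (y + 13.2)² = 129.80²; (x − 46.3)² + (y + 115.2)² = 87.03²; (x − 23.0)² + (y − 98.4)² = 153.81².
Subtracting the K equation from the L and M equations removes the quadratic terms:
166.4 x − 204.0 y = 23152.70
119.8 x + 223.2 y = 1866.23
Solving the 2×2 system: x ≈ 90.1, y ≈ -40.0 km.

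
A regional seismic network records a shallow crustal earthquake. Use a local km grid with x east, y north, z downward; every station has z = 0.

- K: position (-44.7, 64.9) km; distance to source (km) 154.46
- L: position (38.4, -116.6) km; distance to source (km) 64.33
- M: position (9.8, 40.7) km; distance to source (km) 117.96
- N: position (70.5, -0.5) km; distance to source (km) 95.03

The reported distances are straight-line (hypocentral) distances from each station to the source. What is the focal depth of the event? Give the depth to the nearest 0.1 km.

Each station gives a sphere (x−x_i)² + (y−y_i)² + z² = d_i² (stations at z=0).
Subtracting the K sphere from L and M: z² cancels, leaving linear equations in x and y:
166.2 x − 363.0 y = 28579.56
109.0 x − 48.4 y = 5485.76
Solving: x ≈ 19.290, y ≈ -69.900 km (keep extra digits for the depth step; rounded: 19.3, -69.9).
Then from the K sphere: z² = 154.46² − (x + 44.7)² − (y − 64.9)² with x = 19.290, y = -69.900, so z ≈ 39.902 ≈ 39.9 km.

z ≈ 39.9 km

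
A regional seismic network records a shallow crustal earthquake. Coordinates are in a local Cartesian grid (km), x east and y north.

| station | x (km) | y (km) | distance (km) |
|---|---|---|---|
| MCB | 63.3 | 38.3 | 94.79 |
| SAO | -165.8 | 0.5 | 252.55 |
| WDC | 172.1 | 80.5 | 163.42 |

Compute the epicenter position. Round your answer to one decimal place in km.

x ≈ 80.6 km, y ≈ -54.9 km

Circle about each station: (x − 63.3)² + (y − 38.3)² = 94.79²; (x + 165.8)² + (y − 0.5)² = 252.55²; (x − 172.1)² + (y − 80.5)² = 163.42².
Subtracting pairs of circle equations eliminates x²+y² and gives linear equations (the radical axes):
-458.2 x − 75.6 y = -32780.25
217.6 x + 84.4 y = 12903.93
Solving the 2×2 system: x ≈ 80.6, y ≈ -54.9 km.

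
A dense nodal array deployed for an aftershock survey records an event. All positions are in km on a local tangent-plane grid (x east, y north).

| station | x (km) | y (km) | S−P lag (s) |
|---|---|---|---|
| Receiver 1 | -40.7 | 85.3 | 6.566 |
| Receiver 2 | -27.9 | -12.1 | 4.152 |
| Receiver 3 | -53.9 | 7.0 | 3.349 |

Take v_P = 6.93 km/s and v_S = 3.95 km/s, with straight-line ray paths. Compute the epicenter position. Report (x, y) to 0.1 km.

-29.7 km east, 26.0 km north

Distance from S−P lag: d = Δt · v_P v_S / (v_P − v_S) = Δt · (6.93·3.95)/(6.93−3.95) ≈ 9.1857·Δt.
So d_Receiver 1 = 60.31, d_Receiver 2 = 38.14, d_Receiver 3 = 30.76 km.
Circle about each station: (x + 40.7)² + (y − 85.3)² = 60.31²; (x + 27.9)² + (y + 12.1)² = 38.14²; (x + 53.9)² + (y − 7.0)² = 30.76².
Subtracting the Receiver 1 equation from the Receiver 2 and Receiver 3 equations removes the quadratic terms:
25.6 x − 194.8 y = -5825.12
-26.4 x − 156.6 y = -3287.25
Solving the 2×2 system: x ≈ -29.7, y ≈ 26.0 km.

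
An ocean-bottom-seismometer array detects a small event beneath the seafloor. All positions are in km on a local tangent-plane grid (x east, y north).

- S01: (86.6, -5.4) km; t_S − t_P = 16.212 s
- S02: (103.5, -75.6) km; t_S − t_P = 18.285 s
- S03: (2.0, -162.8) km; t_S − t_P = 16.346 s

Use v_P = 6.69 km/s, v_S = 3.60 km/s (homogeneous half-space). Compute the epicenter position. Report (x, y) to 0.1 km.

-34.7 km east, -40.8 km north

Distance from S−P lag: d = Δt · v_P v_S / (v_P − v_S) = Δt · (6.69·3.60)/(6.69−3.60) ≈ 7.7942·Δt.
So d_S01 = 126.36, d_S02 = 142.52, d_S03 = 127.40 km.
Circle about each station: (x − 86.6)² + (y + 5.4)² = 126.36²; (x − 103.5)² + (y + 75.6)² = 142.52²; (x − 2.0)² + (y + 162.8)² = 127.40².
Subtracting the S01 equation from the S02 and S03 equations removes the quadratic terms:
33.8 x − 140.4 y = 4553.79
-169.2 x − 314.8 y = 18715.21
Solving the 2×2 system: x ≈ -34.7, y ≈ -40.8 km.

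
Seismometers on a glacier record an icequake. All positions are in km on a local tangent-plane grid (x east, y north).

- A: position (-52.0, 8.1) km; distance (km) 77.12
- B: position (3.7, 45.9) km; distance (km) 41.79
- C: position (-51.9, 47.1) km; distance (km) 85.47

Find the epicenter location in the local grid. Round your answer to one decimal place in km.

Circle about each station: (x + 52.0)² + (y − 8.1)² = 77.12²; (x − 3.7)² + (y − 45.9)² = 41.79²; (x + 51.9)² + (y − 47.1)² = 85.47².
Subtracting the A equation from the B and C equations removes the quadratic terms:
111.4 x + 75.6 y = 3551.98
0.2 x + 78.0 y = 784.78
Solving the 2×2 system: x ≈ 25.1, y ≈ 10.0 km.
Check against A (with the unrounded x, y): √((x + 52.0)²+(y − 8.1)²) = 77.12 ≈ 77.12 km. ✓

(25.1, 10.0)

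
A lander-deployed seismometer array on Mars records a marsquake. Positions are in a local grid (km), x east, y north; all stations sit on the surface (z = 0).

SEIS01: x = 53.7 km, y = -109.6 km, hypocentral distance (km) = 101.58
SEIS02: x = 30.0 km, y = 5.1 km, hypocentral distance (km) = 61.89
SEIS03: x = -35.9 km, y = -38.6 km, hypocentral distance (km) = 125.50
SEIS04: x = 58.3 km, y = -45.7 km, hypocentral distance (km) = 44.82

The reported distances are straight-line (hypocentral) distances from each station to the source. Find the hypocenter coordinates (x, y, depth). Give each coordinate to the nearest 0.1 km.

Each station gives a sphere (x−x_i)² + (y−y_i)² + z² = d_i² (stations at z=0).
Subtracting the SEIS01 sphere from SEIS02 and SEIS03: z² cancels, leaving linear equations in x and y:
-47.4 x + 229.4 y = -7481.72
-179.2 x + 142.0 y = -17548.83
Solving: x ≈ 86.198, y ≈ -14.803 km (keep extra digits for the depth step; rounded: 86.2, -14.8).
Then from the SEIS01 sphere: z² = 101.58² − (x − 53.7)² − (y + 109.6)² with x = 86.198, y = -14.803, so z ≈ 16.610 ≈ 16.6 km.

x ≈ 86.2 km, y ≈ -14.8 km, depth ≈ 16.6 km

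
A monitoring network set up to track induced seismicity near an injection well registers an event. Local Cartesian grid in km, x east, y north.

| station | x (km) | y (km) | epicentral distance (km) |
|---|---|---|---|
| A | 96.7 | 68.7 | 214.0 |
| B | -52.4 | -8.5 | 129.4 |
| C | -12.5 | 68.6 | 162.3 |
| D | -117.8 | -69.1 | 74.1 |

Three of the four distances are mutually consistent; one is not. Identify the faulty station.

Solve using three stations at a time. Using A, C, D (subtract circle equations pairwise → linear system) gives (x, y) ≈ (-46.8, -90.0).
Distances from that point to each station vs reported:
  A: calculated 214.0 vs reported 214.0 → residual 0.0 km
  B: calculated 81.7 vs reported 129.4 → residual 47.7 km
  C: calculated 162.2 vs reported 162.3 → residual 0.1 km
  D: calculated 74.0 vs reported 74.1 → residual 0.1 km
A, C, D are mutually consistent (residuals ≈ 0); B is off by 47.7 km.

B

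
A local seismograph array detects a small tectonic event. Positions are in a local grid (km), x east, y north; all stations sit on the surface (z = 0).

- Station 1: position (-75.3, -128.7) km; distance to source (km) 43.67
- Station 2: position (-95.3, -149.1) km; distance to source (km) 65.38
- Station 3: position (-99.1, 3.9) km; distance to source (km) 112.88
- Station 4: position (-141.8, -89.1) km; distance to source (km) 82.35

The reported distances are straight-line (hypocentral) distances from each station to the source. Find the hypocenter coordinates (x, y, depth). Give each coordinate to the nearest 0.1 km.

x ≈ -66.3 km, y ≈ -99.5 km, depth ≈ 31.2 km

Each station gives a sphere (x−x_i)² + (y−y_i)² + z² = d_i² (stations at z=0).
Subtracting the Station 1 sphere from Station 2 and Station 3: z² cancels, leaving linear equations in x and y:
-40.0 x − 40.8 y = 6711.64
-47.6 x + 265.2 y = -23232.59
Solving: x ≈ -66.297, y ≈ -99.504 km (keep extra digits for the depth step; rounded: -66.3, -99.5).
Then from the Station 1 sphere: z² = 43.67² − (x + 75.3)² − (y + 128.7)² with x = -66.297, y = -99.504, so z ≈ 31.203 ≈ 31.2 km.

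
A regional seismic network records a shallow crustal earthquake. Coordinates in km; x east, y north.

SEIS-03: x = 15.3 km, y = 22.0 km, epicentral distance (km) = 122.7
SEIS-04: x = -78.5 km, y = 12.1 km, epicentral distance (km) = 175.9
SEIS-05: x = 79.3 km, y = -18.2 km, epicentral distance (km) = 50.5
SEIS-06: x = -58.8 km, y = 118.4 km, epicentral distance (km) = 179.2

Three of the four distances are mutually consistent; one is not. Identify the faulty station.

Solve using three stations at a time. Using SEIS-04, SEIS-05, SEIS-06 (subtract circle equations pairwise → linear system) gives (x, y) ≈ (96.5, 29.1).
Distances from that point to each station vs reported:
  SEIS-03: calculated 81.5 vs reported 122.7 → residual 41.2 km
  SEIS-04: calculated 175.9 vs reported 175.9 → residual 0.0 km
  SEIS-05: calculated 50.4 vs reported 50.5 → residual 0.1 km
  SEIS-06: calculated 179.2 vs reported 179.2 → residual 0.0 km
SEIS-04, SEIS-05, SEIS-06 are mutually consistent (residuals ≈ 0); SEIS-03 is off by 41.2 km.

SEIS-03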